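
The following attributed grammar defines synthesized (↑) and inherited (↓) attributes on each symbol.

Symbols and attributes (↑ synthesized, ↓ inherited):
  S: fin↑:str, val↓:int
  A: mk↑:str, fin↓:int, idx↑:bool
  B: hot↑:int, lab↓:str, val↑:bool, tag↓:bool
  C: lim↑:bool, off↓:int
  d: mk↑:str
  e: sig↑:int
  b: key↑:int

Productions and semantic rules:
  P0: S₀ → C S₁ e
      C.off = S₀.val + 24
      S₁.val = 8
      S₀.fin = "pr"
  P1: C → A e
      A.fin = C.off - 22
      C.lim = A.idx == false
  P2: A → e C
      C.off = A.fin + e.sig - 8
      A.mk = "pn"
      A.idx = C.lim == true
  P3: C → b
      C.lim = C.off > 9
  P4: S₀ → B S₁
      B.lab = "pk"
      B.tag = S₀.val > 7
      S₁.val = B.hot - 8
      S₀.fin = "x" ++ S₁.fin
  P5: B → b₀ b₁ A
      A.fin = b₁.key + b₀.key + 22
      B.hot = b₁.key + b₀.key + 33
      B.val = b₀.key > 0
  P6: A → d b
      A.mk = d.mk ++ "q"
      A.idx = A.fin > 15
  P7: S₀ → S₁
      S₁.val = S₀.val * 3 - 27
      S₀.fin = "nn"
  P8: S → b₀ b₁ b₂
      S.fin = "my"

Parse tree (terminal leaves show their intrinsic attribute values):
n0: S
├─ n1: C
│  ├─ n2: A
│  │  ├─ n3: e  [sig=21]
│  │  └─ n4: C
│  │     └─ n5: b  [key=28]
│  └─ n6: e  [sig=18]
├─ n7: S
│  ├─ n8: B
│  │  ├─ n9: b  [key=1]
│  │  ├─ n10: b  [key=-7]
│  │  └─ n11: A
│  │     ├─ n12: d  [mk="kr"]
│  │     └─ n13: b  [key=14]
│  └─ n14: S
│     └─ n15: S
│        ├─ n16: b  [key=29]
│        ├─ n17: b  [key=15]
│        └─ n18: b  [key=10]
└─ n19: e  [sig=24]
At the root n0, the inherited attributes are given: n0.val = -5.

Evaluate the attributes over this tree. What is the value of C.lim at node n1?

1. n0.val = -5  [given at root]
2. n1.off = 19  [S₀.val + 24]
3. n2.fin = -3  [C.off - 22]
4. n3.sig = 21  [terminal]
5. n4.off = 10  [A.fin + e.sig - 8]
6. n5.key = 28  [terminal]
7. n4.lim = true  [C.off > 9]
8. n2.mk = "pn"  ["pn"]
9. n2.idx = true  [C.lim == true]
10. n6.sig = 18  [terminal]
11. n1.lim = false  [A.idx == false]
12. n7.val = 8  [8]
13. n8.lab = "pk"  ["pk"]
14. n8.tag = true  [S₀.val > 7]
15. n9.key = 1  [terminal]
16. n10.key = -7  [terminal]
17. n11.fin = 16  [b₁.key + b₀.key + 22]
18. n12.mk = "kr"  [terminal]
19. n13.key = 14  [terminal]
20. n11.mk = "krq"  [d.mk ++ "q"]
21. n11.idx = true  [A.fin > 15]
22. n8.hot = 27  [b₁.key + b₀.key + 33]
23. n8.val = true  [b₀.key > 0]
24. n14.val = 19  [B.hot - 8]
25. n15.val = 30  [S₀.val * 3 - 27]
26. n16.key = 29  [terminal]
27. n17.key = 15  [terminal]
28. n18.key = 10  [terminal]
29. n15.fin = "my"  ["my"]
30. n14.fin = "nn"  ["nn"]
31. n7.fin = "xnn"  ["x" ++ S₁.fin]
32. n19.sig = 24  [terminal]
33. n0.fin = "pr"  ["pr"]

false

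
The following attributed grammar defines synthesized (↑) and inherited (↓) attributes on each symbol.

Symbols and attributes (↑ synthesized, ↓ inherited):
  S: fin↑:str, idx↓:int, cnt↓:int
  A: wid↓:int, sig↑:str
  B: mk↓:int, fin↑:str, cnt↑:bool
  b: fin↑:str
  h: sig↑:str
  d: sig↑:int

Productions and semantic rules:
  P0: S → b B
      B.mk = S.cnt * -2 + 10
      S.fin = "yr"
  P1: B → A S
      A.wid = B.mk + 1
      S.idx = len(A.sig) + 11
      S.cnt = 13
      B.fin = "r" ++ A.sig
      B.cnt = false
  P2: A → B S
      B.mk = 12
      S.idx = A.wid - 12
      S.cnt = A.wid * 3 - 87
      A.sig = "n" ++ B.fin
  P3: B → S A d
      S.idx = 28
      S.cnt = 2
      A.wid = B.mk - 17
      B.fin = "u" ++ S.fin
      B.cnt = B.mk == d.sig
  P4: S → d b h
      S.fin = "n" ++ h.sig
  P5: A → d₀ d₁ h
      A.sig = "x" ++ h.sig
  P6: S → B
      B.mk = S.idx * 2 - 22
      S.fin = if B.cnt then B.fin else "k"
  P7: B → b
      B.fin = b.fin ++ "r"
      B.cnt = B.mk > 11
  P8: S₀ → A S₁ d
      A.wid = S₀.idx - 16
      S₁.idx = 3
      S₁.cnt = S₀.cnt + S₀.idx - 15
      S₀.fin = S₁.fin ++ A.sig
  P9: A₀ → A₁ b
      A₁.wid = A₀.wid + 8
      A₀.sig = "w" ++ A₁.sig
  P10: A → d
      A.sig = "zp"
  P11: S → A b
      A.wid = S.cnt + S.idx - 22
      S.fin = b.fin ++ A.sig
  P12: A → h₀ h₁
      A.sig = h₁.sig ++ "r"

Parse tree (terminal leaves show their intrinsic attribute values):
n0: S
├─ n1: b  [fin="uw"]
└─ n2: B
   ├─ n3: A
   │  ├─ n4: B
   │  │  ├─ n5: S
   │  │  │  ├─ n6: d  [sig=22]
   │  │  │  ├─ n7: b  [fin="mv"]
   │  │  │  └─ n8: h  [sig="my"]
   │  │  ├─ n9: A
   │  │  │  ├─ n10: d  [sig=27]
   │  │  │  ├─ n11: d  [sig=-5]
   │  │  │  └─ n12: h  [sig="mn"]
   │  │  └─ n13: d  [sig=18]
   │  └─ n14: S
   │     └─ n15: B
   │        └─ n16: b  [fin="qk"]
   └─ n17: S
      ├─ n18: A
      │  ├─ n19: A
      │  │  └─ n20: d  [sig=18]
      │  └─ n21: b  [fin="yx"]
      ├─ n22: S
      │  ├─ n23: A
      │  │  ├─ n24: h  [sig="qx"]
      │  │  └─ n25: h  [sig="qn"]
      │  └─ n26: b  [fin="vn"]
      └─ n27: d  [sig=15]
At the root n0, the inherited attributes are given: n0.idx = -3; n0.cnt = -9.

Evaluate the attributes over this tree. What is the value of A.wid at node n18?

0

1. n0.idx = -3  [given at root]
2. n0.cnt = -9  [given at root]
3. n1.fin = "uw"  [terminal]
4. n2.mk = 28  [S.cnt * -2 + 10]
5. n3.wid = 29  [B.mk + 1]
6. n4.mk = 12  [12]
7. n5.idx = 28  [28]
8. n5.cnt = 2  [2]
9. n6.sig = 22  [terminal]
10. n7.fin = "mv"  [terminal]
11. n8.sig = "my"  [terminal]
12. n5.fin = "nmy"  ["n" ++ h.sig]
13. n9.wid = -5  [B.mk - 17]
14. n10.sig = 27  [terminal]
15. n11.sig = -5  [terminal]
16. n12.sig = "mn"  [terminal]
17. n9.sig = "xmn"  ["x" ++ h.sig]
18. n13.sig = 18  [terminal]
19. n4.fin = "unmy"  ["u" ++ S.fin]
20. n4.cnt = false  [B.mk == d.sig]
21. n14.idx = 17  [A.wid - 12]
22. n14.cnt = 0  [A.wid * 3 - 87]
23. n15.mk = 12  [S.idx * 2 - 22]
24. n16.fin = "qk"  [terminal]
25. n15.fin = "qkr"  [b.fin ++ "r"]
26. n15.cnt = true  [B.mk > 11]
27. n14.fin = "qkr"  [if B.cnt then B.fin else "k"]
28. n3.sig = "nunmy"  ["n" ++ B.fin]
29. n17.idx = 16  [len(A.sig) + 11]
30. n17.cnt = 13  [13]
31. n18.wid = 0  [S₀.idx - 16]
32. n19.wid = 8  [A₀.wid + 8]
33. n20.sig = 18  [terminal]
34. n19.sig = "zp"  ["zp"]
35. n21.fin = "yx"  [terminal]
36. n18.sig = "wzp"  ["w" ++ A₁.sig]
37. n22.idx = 3  [3]
38. n22.cnt = 14  [S₀.cnt + S₀.idx - 15]
39. n23.wid = -5  [S.cnt + S.idx - 22]
40. n24.sig = "qx"  [terminal]
41. n25.sig = "qn"  [terminal]
42. n23.sig = "qnr"  [h₁.sig ++ "r"]
43. n26.fin = "vn"  [terminal]
44. n22.fin = "vnqnr"  [b.fin ++ A.sig]
45. n27.sig = 15  [terminal]
46. n17.fin = "vnqnrwzp"  [S₁.fin ++ A.sig]
47. n2.fin = "rnunmy"  ["r" ++ A.sig]
48. n2.cnt = false  [false]
49. n0.fin = "yr"  ["yr"]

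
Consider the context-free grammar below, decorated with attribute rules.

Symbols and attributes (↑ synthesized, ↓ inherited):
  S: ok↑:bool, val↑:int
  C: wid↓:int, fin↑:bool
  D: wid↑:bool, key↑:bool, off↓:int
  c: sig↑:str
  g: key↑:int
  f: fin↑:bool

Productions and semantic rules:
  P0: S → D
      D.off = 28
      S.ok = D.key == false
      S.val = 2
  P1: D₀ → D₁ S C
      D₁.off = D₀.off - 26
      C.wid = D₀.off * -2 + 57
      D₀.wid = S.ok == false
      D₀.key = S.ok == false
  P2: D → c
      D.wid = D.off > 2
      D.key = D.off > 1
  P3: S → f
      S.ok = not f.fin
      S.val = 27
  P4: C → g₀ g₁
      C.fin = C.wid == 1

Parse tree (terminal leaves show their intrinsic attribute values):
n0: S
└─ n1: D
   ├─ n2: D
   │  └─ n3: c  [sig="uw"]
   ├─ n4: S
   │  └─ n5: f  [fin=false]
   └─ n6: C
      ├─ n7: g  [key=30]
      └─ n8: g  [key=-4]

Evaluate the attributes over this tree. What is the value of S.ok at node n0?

true

1. n1.off = 28  [28]
2. n2.off = 2  [D₀.off - 26]
3. n3.sig = "uw"  [terminal]
4. n2.wid = false  [D.off > 2]
5. n2.key = true  [D.off > 1]
6. n5.fin = false  [terminal]
7. n4.ok = true  [not f.fin]
8. n4.val = 27  [27]
9. n6.wid = 1  [D₀.off * -2 + 57]
10. n7.key = 30  [terminal]
11. n8.key = -4  [terminal]
12. n6.fin = true  [C.wid == 1]
13. n1.wid = false  [S.ok == false]
14. n1.key = false  [S.ok == false]
15. n0.ok = true  [D.key == false]
16. n0.val = 2  [2]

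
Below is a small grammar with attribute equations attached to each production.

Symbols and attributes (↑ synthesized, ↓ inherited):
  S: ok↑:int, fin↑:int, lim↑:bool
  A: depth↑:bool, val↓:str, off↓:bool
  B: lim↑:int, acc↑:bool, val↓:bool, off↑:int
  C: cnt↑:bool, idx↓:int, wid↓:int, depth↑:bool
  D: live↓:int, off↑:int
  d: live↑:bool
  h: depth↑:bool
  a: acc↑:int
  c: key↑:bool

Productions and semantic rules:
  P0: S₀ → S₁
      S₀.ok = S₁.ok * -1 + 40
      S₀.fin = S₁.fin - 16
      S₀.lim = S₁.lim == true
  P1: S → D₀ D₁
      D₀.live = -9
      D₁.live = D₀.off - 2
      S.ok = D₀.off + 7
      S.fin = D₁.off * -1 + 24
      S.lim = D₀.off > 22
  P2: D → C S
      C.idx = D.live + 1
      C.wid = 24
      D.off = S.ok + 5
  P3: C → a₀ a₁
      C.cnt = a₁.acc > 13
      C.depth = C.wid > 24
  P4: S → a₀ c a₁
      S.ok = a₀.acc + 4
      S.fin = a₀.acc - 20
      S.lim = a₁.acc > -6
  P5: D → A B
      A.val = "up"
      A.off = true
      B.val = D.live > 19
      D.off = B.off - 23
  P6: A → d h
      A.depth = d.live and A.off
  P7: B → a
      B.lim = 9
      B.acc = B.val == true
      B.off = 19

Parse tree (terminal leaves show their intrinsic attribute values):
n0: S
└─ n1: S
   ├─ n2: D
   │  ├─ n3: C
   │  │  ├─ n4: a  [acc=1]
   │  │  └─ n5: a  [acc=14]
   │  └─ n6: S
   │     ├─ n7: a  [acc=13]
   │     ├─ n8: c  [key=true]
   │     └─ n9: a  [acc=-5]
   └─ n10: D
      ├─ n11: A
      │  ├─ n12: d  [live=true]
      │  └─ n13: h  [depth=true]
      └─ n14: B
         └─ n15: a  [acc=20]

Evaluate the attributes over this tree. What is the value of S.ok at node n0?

1. n2.live = -9  [-9]
2. n3.idx = -8  [D.live + 1]
3. n3.wid = 24  [24]
4. n4.acc = 1  [terminal]
5. n5.acc = 14  [terminal]
6. n3.cnt = true  [a₁.acc > 13]
7. n3.depth = false  [C.wid > 24]
8. n7.acc = 13  [terminal]
9. n8.key = true  [terminal]
10. n9.acc = -5  [terminal]
11. n6.ok = 17  [a₀.acc + 4]
12. n6.fin = -7  [a₀.acc - 20]
13. n6.lim = true  [a₁.acc > -6]
14. n2.off = 22  [S.ok + 5]
15. n10.live = 20  [D₀.off - 2]
16. n11.val = "up"  ["up"]
17. n11.off = true  [true]
18. n12.live = true  [terminal]
19. n13.depth = true  [terminal]
20. n11.depth = true  [d.live and A.off]
21. n14.val = true  [D.live > 19]
22. n15.acc = 20  [terminal]
23. n14.lim = 9  [9]
24. n14.acc = true  [B.val == true]
25. n14.off = 19  [19]
26. n10.off = -4  [B.off - 23]
27. n1.ok = 29  [D₀.off + 7]
28. n1.fin = 28  [D₁.off * -1 + 24]
29. n1.lim = false  [D₀.off > 22]
30. n0.ok = 11  [S₁.ok * -1 + 40]
31. n0.fin = 12  [S₁.fin - 16]
32. n0.lim = false  [S₁.lim == true]

11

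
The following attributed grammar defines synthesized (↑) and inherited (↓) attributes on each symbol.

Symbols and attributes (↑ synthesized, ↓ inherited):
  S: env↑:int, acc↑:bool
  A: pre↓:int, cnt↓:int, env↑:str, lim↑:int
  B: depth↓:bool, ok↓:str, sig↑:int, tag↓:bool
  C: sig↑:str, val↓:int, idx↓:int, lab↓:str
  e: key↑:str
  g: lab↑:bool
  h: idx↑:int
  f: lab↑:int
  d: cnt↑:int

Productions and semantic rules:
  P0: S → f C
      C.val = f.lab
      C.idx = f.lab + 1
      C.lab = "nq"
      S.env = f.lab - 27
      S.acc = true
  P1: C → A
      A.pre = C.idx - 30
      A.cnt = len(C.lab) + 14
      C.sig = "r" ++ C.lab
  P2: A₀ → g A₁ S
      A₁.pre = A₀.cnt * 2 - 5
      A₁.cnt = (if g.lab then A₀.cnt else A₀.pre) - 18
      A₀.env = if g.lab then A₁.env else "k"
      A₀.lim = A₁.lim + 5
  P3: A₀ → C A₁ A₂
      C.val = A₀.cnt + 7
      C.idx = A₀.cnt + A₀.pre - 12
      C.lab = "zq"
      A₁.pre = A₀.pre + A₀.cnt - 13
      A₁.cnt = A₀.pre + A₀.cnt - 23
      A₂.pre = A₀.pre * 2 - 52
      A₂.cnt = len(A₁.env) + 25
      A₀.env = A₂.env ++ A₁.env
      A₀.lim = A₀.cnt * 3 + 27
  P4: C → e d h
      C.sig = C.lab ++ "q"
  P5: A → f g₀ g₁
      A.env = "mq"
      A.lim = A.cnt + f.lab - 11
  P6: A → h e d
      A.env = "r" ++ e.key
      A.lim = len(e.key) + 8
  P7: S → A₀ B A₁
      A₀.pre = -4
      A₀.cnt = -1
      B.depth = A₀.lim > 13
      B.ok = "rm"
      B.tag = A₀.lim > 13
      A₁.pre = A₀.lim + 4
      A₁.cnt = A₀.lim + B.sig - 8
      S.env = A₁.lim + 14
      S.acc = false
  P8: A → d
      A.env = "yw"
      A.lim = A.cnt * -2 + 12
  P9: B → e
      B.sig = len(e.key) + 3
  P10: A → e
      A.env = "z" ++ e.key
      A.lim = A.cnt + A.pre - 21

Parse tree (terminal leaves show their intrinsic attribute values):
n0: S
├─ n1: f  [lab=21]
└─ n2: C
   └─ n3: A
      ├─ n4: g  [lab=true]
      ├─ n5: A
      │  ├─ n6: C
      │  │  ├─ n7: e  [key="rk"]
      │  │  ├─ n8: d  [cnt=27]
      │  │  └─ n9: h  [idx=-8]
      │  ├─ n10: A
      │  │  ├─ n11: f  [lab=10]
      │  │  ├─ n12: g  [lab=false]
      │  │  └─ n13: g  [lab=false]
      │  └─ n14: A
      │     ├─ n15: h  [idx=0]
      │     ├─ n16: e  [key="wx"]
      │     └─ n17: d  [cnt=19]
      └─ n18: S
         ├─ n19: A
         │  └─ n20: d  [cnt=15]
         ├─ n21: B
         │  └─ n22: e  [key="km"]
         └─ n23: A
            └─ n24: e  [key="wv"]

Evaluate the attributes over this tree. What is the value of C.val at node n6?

1. n1.lab = 21  [terminal]
2. n2.val = 21  [f.lab]
3. n2.idx = 22  [f.lab + 1]
4. n2.lab = "nq"  ["nq"]
5. n3.pre = -8  [C.idx - 30]
6. n3.cnt = 16  [len(C.lab) + 14]
7. n4.lab = true  [terminal]
8. n5.pre = 27  [A₀.cnt * 2 - 5]
9. n5.cnt = -2  [(if g.lab then A₀.cnt else A₀.pre) - 18]
10. n6.val = 5  [A₀.cnt + 7]
11. n6.idx = 13  [A₀.cnt + A₀.pre - 12]
12. n6.lab = "zq"  ["zq"]
13. n7.key = "rk"  [terminal]
14. n8.cnt = 27  [terminal]
15. n9.idx = -8  [terminal]
16. n6.sig = "zqq"  [C.lab ++ "q"]
17. n10.pre = 12  [A₀.pre + A₀.cnt - 13]
18. n10.cnt = 2  [A₀.pre + A₀.cnt - 23]
19. n11.lab = 10  [terminal]
20. n12.lab = false  [terminal]
21. n13.lab = false  [terminal]
22. n10.env = "mq"  ["mq"]
23. n10.lim = 1  [A.cnt + f.lab - 11]
24. n14.pre = 2  [A₀.pre * 2 - 52]
25. n14.cnt = 27  [len(A₁.env) + 25]
26. n15.idx = 0  [terminal]
27. n16.key = "wx"  [terminal]
28. n17.cnt = 19  [terminal]
29. n14.env = "rwx"  ["r" ++ e.key]
30. n14.lim = 10  [len(e.key) + 8]
31. n5.env = "rwxmq"  [A₂.env ++ A₁.env]
32. n5.lim = 21  [A₀.cnt * 3 + 27]
33. n19.pre = -4  [-4]
34. n19.cnt = -1  [-1]
35. n20.cnt = 15  [terminal]
36. n19.env = "yw"  ["yw"]
37. n19.lim = 14  [A.cnt * -2 + 12]
38. n21.depth = true  [A₀.lim > 13]
39. n21.ok = "rm"  ["rm"]
40. n21.tag = true  [A₀.lim > 13]
41. n22.key = "km"  [terminal]
42. n21.sig = 5  [len(e.key) + 3]
43. n23.pre = 18  [A₀.lim + 4]
44. n23.cnt = 11  [A₀.lim + B.sig - 8]
45. n24.key = "wv"  [terminal]
46. n23.env = "zwv"  ["z" ++ e.key]
47. n23.lim = 8  [A.cnt + A.pre - 21]
48. n18.env = 22  [A₁.lim + 14]
49. n18.acc = false  [false]
50. n3.env = "rwxmq"  [if g.lab then A₁.env else "k"]
51. n3.lim = 26  [A₁.lim + 5]
52. n2.sig = "rnq"  ["r" ++ C.lab]
53. n0.env = -6  [f.lab - 27]
54. n0.acc = true  [true]

5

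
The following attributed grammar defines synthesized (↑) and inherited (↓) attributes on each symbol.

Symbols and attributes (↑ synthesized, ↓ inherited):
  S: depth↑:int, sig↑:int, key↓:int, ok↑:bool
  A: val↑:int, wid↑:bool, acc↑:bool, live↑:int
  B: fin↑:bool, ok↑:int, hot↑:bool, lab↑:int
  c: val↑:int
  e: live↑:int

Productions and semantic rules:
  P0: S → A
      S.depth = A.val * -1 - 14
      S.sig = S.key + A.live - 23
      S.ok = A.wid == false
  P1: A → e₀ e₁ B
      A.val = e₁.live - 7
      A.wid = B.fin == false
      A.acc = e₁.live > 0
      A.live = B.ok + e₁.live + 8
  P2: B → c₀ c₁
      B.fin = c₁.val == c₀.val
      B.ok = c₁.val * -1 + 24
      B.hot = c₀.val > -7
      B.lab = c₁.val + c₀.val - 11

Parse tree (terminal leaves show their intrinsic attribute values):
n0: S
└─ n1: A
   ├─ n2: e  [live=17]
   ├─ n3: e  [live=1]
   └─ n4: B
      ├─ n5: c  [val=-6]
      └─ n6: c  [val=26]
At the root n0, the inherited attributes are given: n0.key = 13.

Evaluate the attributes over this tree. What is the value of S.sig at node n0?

-3

1. n0.key = 13  [given at root]
2. n2.live = 17  [terminal]
3. n3.live = 1  [terminal]
4. n5.val = -6  [terminal]
5. n6.val = 26  [terminal]
6. n4.fin = false  [c₁.val == c₀.val]
7. n4.ok = -2  [c₁.val * -1 + 24]
8. n4.hot = true  [c₀.val > -7]
9. n4.lab = 9  [c₁.val + c₀.val - 11]
10. n1.val = -6  [e₁.live - 7]
11. n1.wid = true  [B.fin == false]
12. n1.acc = true  [e₁.live > 0]
13. n1.live = 7  [B.ok + e₁.live + 8]
14. n0.depth = -8  [A.val * -1 - 14]
15. n0.sig = -3  [S.key + A.live - 23]
16. n0.ok = false  [A.wid == false]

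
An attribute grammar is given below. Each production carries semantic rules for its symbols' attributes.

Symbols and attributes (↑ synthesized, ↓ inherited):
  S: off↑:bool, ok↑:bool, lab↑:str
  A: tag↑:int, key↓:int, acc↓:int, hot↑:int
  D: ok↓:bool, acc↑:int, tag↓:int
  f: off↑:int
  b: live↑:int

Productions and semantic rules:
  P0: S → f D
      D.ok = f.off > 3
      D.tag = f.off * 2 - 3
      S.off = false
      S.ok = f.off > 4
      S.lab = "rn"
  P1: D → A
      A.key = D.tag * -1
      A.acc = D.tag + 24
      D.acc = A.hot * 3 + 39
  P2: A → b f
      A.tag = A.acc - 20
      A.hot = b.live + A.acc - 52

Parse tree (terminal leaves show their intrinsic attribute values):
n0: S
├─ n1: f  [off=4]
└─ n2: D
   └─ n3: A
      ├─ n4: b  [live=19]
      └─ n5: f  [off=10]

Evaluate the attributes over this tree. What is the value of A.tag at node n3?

9

1. n1.off = 4  [terminal]
2. n2.ok = true  [f.off > 3]
3. n2.tag = 5  [f.off * 2 - 3]
4. n3.key = -5  [D.tag * -1]
5. n3.acc = 29  [D.tag + 24]
6. n4.live = 19  [terminal]
7. n5.off = 10  [terminal]
8. n3.tag = 9  [A.acc - 20]
9. n3.hot = -4  [b.live + A.acc - 52]
10. n2.acc = 27  [A.hot * 3 + 39]
11. n0.off = false  [false]
12. n0.ok = false  [f.off > 4]
13. n0.lab = "rn"  ["rn"]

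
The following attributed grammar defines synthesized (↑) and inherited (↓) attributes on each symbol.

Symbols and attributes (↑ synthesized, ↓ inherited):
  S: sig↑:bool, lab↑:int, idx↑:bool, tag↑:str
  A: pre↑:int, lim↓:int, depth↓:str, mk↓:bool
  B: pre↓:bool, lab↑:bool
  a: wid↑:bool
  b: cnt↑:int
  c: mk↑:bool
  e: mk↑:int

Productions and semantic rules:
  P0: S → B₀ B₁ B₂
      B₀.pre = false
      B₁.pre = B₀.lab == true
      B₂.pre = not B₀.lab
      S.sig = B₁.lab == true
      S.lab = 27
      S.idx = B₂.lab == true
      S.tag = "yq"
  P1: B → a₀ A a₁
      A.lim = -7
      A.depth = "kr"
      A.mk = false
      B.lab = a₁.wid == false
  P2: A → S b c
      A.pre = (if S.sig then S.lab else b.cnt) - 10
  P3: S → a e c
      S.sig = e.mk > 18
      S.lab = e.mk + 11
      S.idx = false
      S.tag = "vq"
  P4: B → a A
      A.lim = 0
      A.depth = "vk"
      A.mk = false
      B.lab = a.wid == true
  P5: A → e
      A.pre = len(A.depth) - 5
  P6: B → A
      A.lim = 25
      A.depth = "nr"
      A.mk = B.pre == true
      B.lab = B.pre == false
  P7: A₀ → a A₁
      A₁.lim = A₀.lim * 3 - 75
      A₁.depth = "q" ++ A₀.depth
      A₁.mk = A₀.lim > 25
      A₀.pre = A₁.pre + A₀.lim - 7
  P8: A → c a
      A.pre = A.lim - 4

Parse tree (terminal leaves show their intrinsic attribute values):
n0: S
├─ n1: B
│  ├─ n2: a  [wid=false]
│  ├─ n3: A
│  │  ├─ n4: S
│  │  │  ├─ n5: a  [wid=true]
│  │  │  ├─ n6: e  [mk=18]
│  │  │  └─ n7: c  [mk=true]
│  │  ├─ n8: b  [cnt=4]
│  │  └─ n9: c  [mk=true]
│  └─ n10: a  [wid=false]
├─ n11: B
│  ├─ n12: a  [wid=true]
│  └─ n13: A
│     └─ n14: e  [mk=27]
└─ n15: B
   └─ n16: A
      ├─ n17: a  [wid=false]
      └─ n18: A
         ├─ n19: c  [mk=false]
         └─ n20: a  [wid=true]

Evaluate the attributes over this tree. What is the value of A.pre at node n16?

1. n1.pre = false  [false]
2. n2.wid = false  [terminal]
3. n3.lim = -7  [-7]
4. n3.depth = "kr"  ["kr"]
5. n3.mk = false  [false]
6. n5.wid = true  [terminal]
7. n6.mk = 18  [terminal]
8. n7.mk = true  [terminal]
9. n4.sig = false  [e.mk > 18]
10. n4.lab = 29  [e.mk + 11]
11. n4.idx = false  [false]
12. n4.tag = "vq"  ["vq"]
13. n8.cnt = 4  [terminal]
14. n9.mk = true  [terminal]
15. n3.pre = -6  [(if S.sig then S.lab else b.cnt) - 10]
16. n10.wid = false  [terminal]
17. n1.lab = true  [a₁.wid == false]
18. n11.pre = true  [B₀.lab == true]
19. n12.wid = true  [terminal]
20. n13.lim = 0  [0]
21. n13.depth = "vk"  ["vk"]
22. n13.mk = false  [false]
23. n14.mk = 27  [terminal]
24. n13.pre = -3  [len(A.depth) - 5]
25. n11.lab = true  [a.wid == true]
26. n15.pre = false  [not B₀.lab]
27. n16.lim = 25  [25]
28. n16.depth = "nr"  ["nr"]
29. n16.mk = false  [B.pre == true]
30. n17.wid = false  [terminal]
31. n18.lim = 0  [A₀.lim * 3 - 75]
32. n18.depth = "qnr"  ["q" ++ A₀.depth]
33. n18.mk = false  [A₀.lim > 25]
34. n19.mk = false  [terminal]
35. n20.wid = true  [terminal]
36. n18.pre = -4  [A.lim - 4]
37. n16.pre = 14  [A₁.pre + A₀.lim - 7]
38. n15.lab = true  [B.pre == false]
39. n0.sig = true  [B₁.lab == true]
40. n0.lab = 27  [27]
41. n0.idx = true  [B₂.lab == true]
42. n0.tag = "yq"  ["yq"]

14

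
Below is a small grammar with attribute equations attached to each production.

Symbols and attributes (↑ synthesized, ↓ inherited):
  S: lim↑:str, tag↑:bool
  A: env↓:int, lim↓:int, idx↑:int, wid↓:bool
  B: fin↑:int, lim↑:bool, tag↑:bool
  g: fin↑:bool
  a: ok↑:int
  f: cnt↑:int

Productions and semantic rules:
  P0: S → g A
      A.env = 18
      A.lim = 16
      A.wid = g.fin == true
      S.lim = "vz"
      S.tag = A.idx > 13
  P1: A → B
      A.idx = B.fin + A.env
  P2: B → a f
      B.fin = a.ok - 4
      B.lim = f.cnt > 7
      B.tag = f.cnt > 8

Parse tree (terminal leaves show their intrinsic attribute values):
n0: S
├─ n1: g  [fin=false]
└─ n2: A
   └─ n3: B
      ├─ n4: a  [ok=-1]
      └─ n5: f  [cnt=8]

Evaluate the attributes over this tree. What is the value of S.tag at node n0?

false

1. n1.fin = false  [terminal]
2. n2.env = 18  [18]
3. n2.lim = 16  [16]
4. n2.wid = false  [g.fin == true]
5. n4.ok = -1  [terminal]
6. n5.cnt = 8  [terminal]
7. n3.fin = -5  [a.ok - 4]
8. n3.lim = true  [f.cnt > 7]
9. n3.tag = false  [f.cnt > 8]
10. n2.idx = 13  [B.fin + A.env]
11. n0.lim = "vz"  ["vz"]
12. n0.tag = false  [A.idx > 13]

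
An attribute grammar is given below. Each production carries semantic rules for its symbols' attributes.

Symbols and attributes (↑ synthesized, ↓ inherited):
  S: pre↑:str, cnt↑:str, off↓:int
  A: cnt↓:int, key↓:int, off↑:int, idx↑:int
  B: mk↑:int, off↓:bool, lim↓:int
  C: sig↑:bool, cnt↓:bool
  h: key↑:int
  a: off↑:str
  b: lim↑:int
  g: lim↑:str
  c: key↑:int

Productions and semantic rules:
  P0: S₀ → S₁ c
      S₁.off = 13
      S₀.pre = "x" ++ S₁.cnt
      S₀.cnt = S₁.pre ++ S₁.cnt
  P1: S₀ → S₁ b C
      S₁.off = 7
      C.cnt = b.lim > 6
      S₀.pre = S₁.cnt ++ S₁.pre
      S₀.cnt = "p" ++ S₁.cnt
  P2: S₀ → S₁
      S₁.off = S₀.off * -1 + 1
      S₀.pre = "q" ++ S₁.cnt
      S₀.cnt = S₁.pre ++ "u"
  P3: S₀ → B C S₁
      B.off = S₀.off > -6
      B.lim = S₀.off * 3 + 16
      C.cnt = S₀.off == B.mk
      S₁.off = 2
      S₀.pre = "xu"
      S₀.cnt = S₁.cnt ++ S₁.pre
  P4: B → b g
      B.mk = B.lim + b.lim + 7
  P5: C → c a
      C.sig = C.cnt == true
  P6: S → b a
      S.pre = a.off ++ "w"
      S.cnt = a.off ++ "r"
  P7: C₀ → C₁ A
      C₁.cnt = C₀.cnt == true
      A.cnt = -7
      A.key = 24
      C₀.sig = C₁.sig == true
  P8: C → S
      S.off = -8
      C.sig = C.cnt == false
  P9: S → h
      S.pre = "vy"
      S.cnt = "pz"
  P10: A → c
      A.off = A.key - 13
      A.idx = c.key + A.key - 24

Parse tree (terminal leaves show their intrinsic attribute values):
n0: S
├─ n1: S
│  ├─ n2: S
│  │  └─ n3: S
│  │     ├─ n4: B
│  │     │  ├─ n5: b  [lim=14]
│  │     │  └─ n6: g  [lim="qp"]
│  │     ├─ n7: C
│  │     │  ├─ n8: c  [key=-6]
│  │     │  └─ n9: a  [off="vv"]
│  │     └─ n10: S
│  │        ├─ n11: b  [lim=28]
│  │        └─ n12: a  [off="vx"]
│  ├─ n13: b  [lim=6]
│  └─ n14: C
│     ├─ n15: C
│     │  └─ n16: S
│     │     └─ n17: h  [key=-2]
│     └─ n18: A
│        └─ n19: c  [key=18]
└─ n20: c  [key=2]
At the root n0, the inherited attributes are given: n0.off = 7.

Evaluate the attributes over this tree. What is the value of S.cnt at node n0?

1. n0.off = 7  [given at root]
2. n1.off = 13  [13]
3. n2.off = 7  [7]
4. n3.off = -6  [S₀.off * -1 + 1]
5. n4.off = false  [S₀.off > -6]
6. n4.lim = -2  [S₀.off * 3 + 16]
7. n5.lim = 14  [terminal]
8. n6.lim = "qp"  [terminal]
9. n4.mk = 19  [B.lim + b.lim + 7]
10. n7.cnt = false  [S₀.off == B.mk]
11. n8.key = -6  [terminal]
12. n9.off = "vv"  [terminal]
13. n7.sig = false  [C.cnt == true]
14. n10.off = 2  [2]
15. n11.lim = 28  [terminal]
16. n12.off = "vx"  [terminal]
17. n10.pre = "vxw"  [a.off ++ "w"]
18. n10.cnt = "vxr"  [a.off ++ "r"]
19. n3.pre = "xu"  ["xu"]
20. n3.cnt = "vxrvxw"  [S₁.cnt ++ S₁.pre]
21. n2.pre = "qvxrvxw"  ["q" ++ S₁.cnt]
22. n2.cnt = "xuu"  [S₁.pre ++ "u"]
23. n13.lim = 6  [terminal]
24. n14.cnt = false  [b.lim > 6]
25. n15.cnt = false  [C₀.cnt == true]
26. n16.off = -8  [-8]
27. n17.key = -2  [terminal]
28. n16.pre = "vy"  ["vy"]
29. n16.cnt = "pz"  ["pz"]
30. n15.sig = true  [C.cnt == false]
31. n18.cnt = -7  [-7]
32. n18.key = 24  [24]
33. n19.key = 18  [terminal]
34. n18.off = 11  [A.key - 13]
35. n18.idx = 18  [c.key + A.key - 24]
36. n14.sig = true  [C₁.sig == true]
37. n1.pre = "xuuqvxrvxw"  [S₁.cnt ++ S₁.pre]
38. n1.cnt = "pxuu"  ["p" ++ S₁.cnt]
39. n20.key = 2  [terminal]
40. n0.pre = "xpxuu"  ["x" ++ S₁.cnt]
41. n0.cnt = "xuuqvxrvxwpxuu"  [S₁.pre ++ S₁.cnt]

"xuuqvxrvxwpxuu"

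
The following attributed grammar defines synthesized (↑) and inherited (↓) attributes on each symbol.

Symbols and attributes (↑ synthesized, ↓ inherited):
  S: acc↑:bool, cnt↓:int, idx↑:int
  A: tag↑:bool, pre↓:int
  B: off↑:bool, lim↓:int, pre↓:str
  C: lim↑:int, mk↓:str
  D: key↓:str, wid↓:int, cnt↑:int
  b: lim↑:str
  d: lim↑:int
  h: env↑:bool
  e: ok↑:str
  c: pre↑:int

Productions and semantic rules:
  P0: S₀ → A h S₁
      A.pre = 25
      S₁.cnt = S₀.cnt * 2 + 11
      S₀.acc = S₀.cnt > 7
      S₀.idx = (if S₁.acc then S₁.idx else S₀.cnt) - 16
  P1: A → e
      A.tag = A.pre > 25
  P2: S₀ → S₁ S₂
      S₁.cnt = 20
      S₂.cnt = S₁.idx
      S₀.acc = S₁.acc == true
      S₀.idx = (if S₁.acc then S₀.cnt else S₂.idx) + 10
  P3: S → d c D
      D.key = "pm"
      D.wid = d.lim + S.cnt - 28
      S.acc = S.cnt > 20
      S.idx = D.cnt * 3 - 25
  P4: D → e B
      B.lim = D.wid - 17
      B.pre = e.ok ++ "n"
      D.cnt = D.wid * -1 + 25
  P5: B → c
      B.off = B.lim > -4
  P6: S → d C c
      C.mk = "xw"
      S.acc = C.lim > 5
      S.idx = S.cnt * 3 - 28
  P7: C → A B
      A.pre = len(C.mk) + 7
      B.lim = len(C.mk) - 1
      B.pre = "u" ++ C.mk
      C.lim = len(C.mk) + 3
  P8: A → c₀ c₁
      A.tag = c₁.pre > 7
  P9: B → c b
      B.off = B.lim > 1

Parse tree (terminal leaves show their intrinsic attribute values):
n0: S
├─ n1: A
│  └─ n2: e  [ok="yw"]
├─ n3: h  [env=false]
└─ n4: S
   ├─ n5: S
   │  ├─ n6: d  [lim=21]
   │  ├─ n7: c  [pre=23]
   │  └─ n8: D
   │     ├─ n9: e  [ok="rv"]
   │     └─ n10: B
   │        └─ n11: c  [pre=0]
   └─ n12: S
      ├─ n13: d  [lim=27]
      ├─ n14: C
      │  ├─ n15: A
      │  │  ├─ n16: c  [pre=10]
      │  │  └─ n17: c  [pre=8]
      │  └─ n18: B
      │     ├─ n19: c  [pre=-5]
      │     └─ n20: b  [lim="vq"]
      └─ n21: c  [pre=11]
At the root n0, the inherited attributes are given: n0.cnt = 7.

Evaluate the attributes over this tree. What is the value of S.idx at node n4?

1. n0.cnt = 7  [given at root]
2. n1.pre = 25  [25]
3. n2.ok = "yw"  [terminal]
4. n1.tag = false  [A.pre > 25]
5. n3.env = false  [terminal]
6. n4.cnt = 25  [S₀.cnt * 2 + 11]
7. n5.cnt = 20  [20]
8. n6.lim = 21  [terminal]
9. n7.pre = 23  [terminal]
10. n8.key = "pm"  ["pm"]
11. n8.wid = 13  [d.lim + S.cnt - 28]
12. n9.ok = "rv"  [terminal]
13. n10.lim = -4  [D.wid - 17]
14. n10.pre = "rvn"  [e.ok ++ "n"]
15. n11.pre = 0  [terminal]
16. n10.off = false  [B.lim > -4]
17. n8.cnt = 12  [D.wid * -1 + 25]
18. n5.acc = false  [S.cnt > 20]
19. n5.idx = 11  [D.cnt * 3 - 25]
20. n12.cnt = 11  [S₁.idx]
21. n13.lim = 27  [terminal]
22. n14.mk = "xw"  ["xw"]
23. n15.pre = 9  [len(C.mk) + 7]
24. n16.pre = 10  [terminal]
25. n17.pre = 8  [terminal]
26. n15.tag = true  [c₁.pre > 7]
27. n18.lim = 1  [len(C.mk) - 1]
28. n18.pre = "uxw"  ["u" ++ C.mk]
29. n19.pre = -5  [terminal]
30. n20.lim = "vq"  [terminal]
31. n18.off = false  [B.lim > 1]
32. n14.lim = 5  [len(C.mk) + 3]
33. n21.pre = 11  [terminal]
34. n12.acc = false  [C.lim > 5]
35. n12.idx = 5  [S.cnt * 3 - 28]
36. n4.acc = false  [S₁.acc == true]
37. n4.idx = 15  [(if S₁.acc then S₀.cnt else S₂.idx) + 10]
38. n0.acc = false  [S₀.cnt > 7]
39. n0.idx = -9  [(if S₁.acc then S₁.idx else S₀.cnt) - 16]

15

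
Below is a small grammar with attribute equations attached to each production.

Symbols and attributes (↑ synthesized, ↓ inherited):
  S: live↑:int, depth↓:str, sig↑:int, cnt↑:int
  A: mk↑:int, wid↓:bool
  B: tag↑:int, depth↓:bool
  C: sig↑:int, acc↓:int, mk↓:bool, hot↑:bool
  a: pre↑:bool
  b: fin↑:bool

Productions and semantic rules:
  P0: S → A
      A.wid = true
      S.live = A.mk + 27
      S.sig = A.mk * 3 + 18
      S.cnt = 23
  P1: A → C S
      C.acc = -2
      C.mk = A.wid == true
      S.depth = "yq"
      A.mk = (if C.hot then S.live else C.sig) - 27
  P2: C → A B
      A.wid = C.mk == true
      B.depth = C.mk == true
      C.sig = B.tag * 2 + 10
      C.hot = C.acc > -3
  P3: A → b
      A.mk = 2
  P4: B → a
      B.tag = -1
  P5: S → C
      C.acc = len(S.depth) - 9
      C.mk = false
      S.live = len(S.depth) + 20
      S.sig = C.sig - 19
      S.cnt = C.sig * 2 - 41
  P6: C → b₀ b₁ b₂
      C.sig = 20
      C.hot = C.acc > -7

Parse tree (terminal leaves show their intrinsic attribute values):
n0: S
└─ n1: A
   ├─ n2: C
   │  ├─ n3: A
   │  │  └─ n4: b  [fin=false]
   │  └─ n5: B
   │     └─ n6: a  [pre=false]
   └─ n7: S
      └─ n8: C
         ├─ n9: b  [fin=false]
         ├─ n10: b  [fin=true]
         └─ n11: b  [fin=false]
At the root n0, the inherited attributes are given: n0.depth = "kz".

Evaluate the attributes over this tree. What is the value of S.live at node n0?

1. n0.depth = "kz"  [given at root]
2. n1.wid = true  [true]
3. n2.acc = -2  [-2]
4. n2.mk = true  [A.wid == true]
5. n3.wid = true  [C.mk == true]
6. n4.fin = false  [terminal]
7. n3.mk = 2  [2]
8. n5.depth = true  [C.mk == true]
9. n6.pre = false  [terminal]
10. n5.tag = -1  [-1]
11. n2.sig = 8  [B.tag * 2 + 10]
12. n2.hot = true  [C.acc > -3]
13. n7.depth = "yq"  ["yq"]
14. n8.acc = -7  [len(S.depth) - 9]
15. n8.mk = false  [false]
16. n9.fin = false  [terminal]
17. n10.fin = true  [terminal]
18. n11.fin = false  [terminal]
19. n8.sig = 20  [20]
20. n8.hot = false  [C.acc > -7]
21. n7.live = 22  [len(S.depth) + 20]
22. n7.sig = 1  [C.sig - 19]
23. n7.cnt = -1  [C.sig * 2 - 41]
24. n1.mk = -5  [(if C.hot then S.live else C.sig) - 27]
25. n0.live = 22  [A.mk + 27]
26. n0.sig = 3  [A.mk * 3 + 18]
27. n0.cnt = 23  [23]

22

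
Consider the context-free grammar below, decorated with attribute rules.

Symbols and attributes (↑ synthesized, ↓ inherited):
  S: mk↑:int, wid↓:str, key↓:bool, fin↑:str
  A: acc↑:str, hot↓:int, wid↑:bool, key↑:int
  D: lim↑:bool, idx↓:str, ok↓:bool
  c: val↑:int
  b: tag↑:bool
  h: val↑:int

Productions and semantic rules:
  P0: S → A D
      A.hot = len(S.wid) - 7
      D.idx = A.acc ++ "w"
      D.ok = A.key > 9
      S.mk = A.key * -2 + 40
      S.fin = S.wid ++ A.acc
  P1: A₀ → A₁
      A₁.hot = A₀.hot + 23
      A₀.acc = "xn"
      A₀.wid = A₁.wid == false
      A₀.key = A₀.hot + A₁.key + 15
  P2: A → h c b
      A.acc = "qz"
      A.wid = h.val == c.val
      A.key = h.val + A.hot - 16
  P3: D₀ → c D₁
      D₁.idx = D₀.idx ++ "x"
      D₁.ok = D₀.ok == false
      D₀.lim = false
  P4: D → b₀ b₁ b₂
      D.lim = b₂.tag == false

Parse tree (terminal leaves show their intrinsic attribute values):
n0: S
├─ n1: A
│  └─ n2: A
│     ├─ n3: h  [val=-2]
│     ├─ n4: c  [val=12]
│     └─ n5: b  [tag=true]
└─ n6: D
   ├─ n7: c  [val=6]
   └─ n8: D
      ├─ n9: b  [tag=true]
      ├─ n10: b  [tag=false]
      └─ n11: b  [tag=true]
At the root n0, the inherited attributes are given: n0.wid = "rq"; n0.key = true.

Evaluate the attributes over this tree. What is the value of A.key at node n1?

10

1. n0.wid = "rq"  [given at root]
2. n0.key = true  [given at root]
3. n1.hot = -5  [len(S.wid) - 7]
4. n2.hot = 18  [A₀.hot + 23]
5. n3.val = -2  [terminal]
6. n4.val = 12  [terminal]
7. n5.tag = true  [terminal]
8. n2.acc = "qz"  ["qz"]
9. n2.wid = false  [h.val == c.val]
10. n2.key = 0  [h.val + A.hot - 16]
11. n1.acc = "xn"  ["xn"]
12. n1.wid = true  [A₁.wid == false]
13. n1.key = 10  [A₀.hot + A₁.key + 15]
14. n6.idx = "xnw"  [A.acc ++ "w"]
15. n6.ok = true  [A.key > 9]
16. n7.val = 6  [terminal]
17. n8.idx = "xnwx"  [D₀.idx ++ "x"]
18. n8.ok = false  [D₀.ok == false]
19. n9.tag = true  [terminal]
20. n10.tag = false  [terminal]
21. n11.tag = true  [terminal]
22. n8.lim = false  [b₂.tag == false]
23. n6.lim = false  [false]
24. n0.mk = 20  [A.key * -2 + 40]
25. n0.fin = "rqxn"  [S.wid ++ A.acc]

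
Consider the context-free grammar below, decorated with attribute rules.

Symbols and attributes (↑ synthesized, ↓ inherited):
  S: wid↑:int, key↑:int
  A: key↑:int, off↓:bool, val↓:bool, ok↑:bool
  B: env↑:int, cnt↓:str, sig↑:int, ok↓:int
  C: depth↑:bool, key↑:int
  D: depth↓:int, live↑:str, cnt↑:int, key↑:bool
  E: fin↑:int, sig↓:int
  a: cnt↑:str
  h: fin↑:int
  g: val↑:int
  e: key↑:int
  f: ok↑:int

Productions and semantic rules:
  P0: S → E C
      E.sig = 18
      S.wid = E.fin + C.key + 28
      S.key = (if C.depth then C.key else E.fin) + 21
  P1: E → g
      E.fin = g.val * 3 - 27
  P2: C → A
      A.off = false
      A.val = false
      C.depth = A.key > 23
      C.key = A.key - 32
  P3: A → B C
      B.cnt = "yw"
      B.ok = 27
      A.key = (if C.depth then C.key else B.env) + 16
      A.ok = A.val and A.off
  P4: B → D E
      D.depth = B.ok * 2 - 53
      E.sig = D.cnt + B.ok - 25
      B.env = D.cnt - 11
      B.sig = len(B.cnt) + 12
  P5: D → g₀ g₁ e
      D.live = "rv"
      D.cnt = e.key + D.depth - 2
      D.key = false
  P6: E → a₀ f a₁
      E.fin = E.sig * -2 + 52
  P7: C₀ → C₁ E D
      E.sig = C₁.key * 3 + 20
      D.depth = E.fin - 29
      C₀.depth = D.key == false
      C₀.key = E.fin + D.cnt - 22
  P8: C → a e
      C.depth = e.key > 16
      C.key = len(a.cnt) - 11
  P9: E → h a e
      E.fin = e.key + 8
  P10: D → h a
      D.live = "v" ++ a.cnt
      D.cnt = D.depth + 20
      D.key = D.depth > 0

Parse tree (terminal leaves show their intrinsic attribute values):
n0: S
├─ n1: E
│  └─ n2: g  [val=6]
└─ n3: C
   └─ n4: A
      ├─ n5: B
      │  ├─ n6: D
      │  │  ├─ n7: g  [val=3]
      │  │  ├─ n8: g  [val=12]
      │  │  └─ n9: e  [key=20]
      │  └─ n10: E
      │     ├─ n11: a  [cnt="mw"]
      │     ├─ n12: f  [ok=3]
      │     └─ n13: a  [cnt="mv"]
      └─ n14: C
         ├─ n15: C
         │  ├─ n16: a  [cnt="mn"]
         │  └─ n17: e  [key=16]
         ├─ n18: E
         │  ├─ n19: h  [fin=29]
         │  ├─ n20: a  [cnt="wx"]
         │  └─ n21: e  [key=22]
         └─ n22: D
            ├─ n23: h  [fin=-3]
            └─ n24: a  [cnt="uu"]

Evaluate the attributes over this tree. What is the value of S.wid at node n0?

11

1. n1.sig = 18  [18]
2. n2.val = 6  [terminal]
3. n1.fin = -9  [g.val * 3 - 27]
4. n4.off = false  [false]
5. n4.val = false  [false]
6. n5.cnt = "yw"  ["yw"]
7. n5.ok = 27  [27]
8. n6.depth = 1  [B.ok * 2 - 53]
9. n7.val = 3  [terminal]
10. n8.val = 12  [terminal]
11. n9.key = 20  [terminal]
12. n6.live = "rv"  ["rv"]
13. n6.cnt = 19  [e.key + D.depth - 2]
14. n6.key = false  [false]
15. n10.sig = 21  [D.cnt + B.ok - 25]
16. n11.cnt = "mw"  [terminal]
17. n12.ok = 3  [terminal]
18. n13.cnt = "mv"  [terminal]
19. n10.fin = 10  [E.sig * -2 + 52]
20. n5.env = 8  [D.cnt - 11]
21. n5.sig = 14  [len(B.cnt) + 12]
22. n16.cnt = "mn"  [terminal]
23. n17.key = 16  [terminal]
24. n15.depth = false  [e.key > 16]
25. n15.key = -9  [len(a.cnt) - 11]
26. n18.sig = -7  [C₁.key * 3 + 20]
27. n19.fin = 29  [terminal]
28. n20.cnt = "wx"  [terminal]
29. n21.key = 22  [terminal]
30. n18.fin = 30  [e.key + 8]
31. n22.depth = 1  [E.fin - 29]
32. n23.fin = -3  [terminal]
33. n24.cnt = "uu"  [terminal]
34. n22.live = "vuu"  ["v" ++ a.cnt]
35. n22.cnt = 21  [D.depth + 20]
36. n22.key = true  [D.depth > 0]
37. n14.depth = false  [D.key == false]
38. n14.key = 29  [E.fin + D.cnt - 22]
39. n4.key = 24  [(if C.depth then C.key else B.env) + 16]
40. n4.ok = false  [A.val and A.off]
41. n3.depth = true  [A.key > 23]
42. n3.key = -8  [A.key - 32]
43. n0.wid = 11  [E.fin + C.key + 28]
44. n0.key = 13  [(if C.depth then C.key else E.fin) + 21]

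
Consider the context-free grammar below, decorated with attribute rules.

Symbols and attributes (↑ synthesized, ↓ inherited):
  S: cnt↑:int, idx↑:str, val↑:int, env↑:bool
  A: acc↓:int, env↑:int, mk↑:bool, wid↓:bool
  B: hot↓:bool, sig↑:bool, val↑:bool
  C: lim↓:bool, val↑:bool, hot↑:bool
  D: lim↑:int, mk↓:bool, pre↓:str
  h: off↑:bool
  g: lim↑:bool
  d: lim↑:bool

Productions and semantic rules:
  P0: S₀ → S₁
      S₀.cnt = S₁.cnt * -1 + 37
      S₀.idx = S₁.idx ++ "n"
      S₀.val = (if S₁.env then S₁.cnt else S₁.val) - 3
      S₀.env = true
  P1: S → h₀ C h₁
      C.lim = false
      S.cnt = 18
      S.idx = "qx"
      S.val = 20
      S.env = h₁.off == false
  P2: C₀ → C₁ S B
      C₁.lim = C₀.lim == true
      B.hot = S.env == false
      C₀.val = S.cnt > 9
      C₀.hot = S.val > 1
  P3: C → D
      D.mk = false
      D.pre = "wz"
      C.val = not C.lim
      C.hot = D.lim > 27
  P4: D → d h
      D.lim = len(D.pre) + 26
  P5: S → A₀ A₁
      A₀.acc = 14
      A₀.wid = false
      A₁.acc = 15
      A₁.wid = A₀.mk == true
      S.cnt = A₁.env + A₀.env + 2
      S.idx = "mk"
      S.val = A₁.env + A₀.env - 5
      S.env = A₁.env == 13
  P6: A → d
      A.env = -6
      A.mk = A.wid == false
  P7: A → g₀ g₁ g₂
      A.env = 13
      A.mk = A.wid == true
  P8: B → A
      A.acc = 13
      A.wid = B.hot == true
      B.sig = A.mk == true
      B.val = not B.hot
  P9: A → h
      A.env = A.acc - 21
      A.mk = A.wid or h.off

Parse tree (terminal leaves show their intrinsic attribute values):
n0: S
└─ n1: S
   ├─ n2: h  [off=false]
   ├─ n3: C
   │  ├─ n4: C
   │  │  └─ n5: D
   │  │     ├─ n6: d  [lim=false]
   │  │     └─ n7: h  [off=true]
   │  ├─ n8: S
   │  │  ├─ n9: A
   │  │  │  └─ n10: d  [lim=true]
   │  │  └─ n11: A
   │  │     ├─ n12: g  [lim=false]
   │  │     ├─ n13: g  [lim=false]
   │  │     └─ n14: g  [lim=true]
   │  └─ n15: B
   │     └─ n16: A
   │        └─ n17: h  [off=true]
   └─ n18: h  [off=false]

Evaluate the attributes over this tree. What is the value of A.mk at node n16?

1. n2.off = false  [terminal]
2. n3.lim = false  [false]
3. n4.lim = false  [C₀.lim == true]
4. n5.mk = false  [false]
5. n5.pre = "wz"  ["wz"]
6. n6.lim = false  [terminal]
7. n7.off = true  [terminal]
8. n5.lim = 28  [len(D.pre) + 26]
9. n4.val = true  [not C.lim]
10. n4.hot = true  [D.lim > 27]
11. n9.acc = 14  [14]
12. n9.wid = false  [false]
13. n10.lim = true  [terminal]
14. n9.env = -6  [-6]
15. n9.mk = true  [A.wid == false]
16. n11.acc = 15  [15]
17. n11.wid = true  [A₀.mk == true]
18. n12.lim = false  [terminal]
19. n13.lim = false  [terminal]
20. n14.lim = true  [terminal]
21. n11.env = 13  [13]
22. n11.mk = true  [A.wid == true]
23. n8.cnt = 9  [A₁.env + A₀.env + 2]
24. n8.idx = "mk"  ["mk"]
25. n8.val = 2  [A₁.env + A₀.env - 5]
26. n8.env = true  [A₁.env == 13]
27. n15.hot = false  [S.env == false]
28. n16.acc = 13  [13]
29. n16.wid = false  [B.hot == true]
30. n17.off = true  [terminal]
31. n16.env = -8  [A.acc - 21]
32. n16.mk = true  [A.wid or h.off]
33. n15.sig = true  [A.mk == true]
34. n15.val = true  [not B.hot]
35. n3.val = false  [S.cnt > 9]
36. n3.hot = true  [S.val > 1]
37. n18.off = false  [terminal]
38. n1.cnt = 18  [18]
39. n1.idx = "qx"  ["qx"]
40. n1.val = 20  [20]
41. n1.env = true  [h₁.off == false]
42. n0.cnt = 19  [S₁.cnt * -1 + 37]
43. n0.idx = "qxn"  [S₁.idx ++ "n"]
44. n0.val = 15  [(if S₁.env then S₁.cnt else S₁.val) - 3]
45. n0.env = true  [true]

true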